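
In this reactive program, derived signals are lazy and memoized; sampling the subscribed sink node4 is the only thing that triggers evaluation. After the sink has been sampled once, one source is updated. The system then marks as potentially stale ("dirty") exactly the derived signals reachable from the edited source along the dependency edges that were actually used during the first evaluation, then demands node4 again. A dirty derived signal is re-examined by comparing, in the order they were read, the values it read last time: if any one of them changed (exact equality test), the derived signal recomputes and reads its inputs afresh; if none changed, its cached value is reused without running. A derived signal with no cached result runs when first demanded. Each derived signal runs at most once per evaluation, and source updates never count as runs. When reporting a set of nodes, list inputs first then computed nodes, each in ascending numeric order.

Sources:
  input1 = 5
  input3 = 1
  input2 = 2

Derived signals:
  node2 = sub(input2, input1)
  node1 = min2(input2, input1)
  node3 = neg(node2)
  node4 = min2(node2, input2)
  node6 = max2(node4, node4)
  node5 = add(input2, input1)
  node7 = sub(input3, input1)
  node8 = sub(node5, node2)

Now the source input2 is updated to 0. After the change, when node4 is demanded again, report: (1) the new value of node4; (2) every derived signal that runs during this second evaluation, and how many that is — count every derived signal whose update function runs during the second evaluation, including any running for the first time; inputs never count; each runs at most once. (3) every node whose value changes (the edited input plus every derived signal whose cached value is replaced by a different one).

First demand of the output computes:
  node2 = sub(2, 5) = -3
  node4 = min2(-3, 2) = -3

After the edit, cleaning proceeds:
  node2: a read changed (input2 2->0) — executes, giving -5.
  node4: a read changed (node2 -3->-5; input2 2->0) — executes, giving -5.

Demanding node4 again yields -5.
2 derived signals run: node2, node4.
The nodes whose values change: input2, node2, node4.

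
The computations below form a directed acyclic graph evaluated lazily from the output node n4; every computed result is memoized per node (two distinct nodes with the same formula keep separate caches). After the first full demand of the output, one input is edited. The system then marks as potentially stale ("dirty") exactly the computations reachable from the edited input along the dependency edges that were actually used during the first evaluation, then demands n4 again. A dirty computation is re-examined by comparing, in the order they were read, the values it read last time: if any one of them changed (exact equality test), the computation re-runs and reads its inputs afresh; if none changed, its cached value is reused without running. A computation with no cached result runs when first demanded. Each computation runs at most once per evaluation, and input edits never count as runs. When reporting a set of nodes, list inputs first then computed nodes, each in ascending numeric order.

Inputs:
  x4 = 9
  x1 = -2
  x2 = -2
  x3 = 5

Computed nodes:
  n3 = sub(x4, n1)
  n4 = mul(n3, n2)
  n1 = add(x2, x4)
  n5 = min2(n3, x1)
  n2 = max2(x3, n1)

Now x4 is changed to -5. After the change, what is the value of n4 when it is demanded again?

Demanding n4 again yields 10.

First demand of the output computes:
  n1 = add(-2, 9) = 7
  n2 = max2(5, 7) = 7
  n3 = sub(9, 7) = 2
  n4 = mul(2, 7) = 14

After the edit, cleaning proceeds:
  n1: a read changed (x4 9->-5) — executes, giving -7.
  n2: a read changed (n1 7->-7) — executes, giving 5.
  n3: a read changed (x4 9->-5; n1 7->-7) — executes, giving 2 — identical to its old value.
  n4: a read changed (n2 7->5) — executes, giving 10.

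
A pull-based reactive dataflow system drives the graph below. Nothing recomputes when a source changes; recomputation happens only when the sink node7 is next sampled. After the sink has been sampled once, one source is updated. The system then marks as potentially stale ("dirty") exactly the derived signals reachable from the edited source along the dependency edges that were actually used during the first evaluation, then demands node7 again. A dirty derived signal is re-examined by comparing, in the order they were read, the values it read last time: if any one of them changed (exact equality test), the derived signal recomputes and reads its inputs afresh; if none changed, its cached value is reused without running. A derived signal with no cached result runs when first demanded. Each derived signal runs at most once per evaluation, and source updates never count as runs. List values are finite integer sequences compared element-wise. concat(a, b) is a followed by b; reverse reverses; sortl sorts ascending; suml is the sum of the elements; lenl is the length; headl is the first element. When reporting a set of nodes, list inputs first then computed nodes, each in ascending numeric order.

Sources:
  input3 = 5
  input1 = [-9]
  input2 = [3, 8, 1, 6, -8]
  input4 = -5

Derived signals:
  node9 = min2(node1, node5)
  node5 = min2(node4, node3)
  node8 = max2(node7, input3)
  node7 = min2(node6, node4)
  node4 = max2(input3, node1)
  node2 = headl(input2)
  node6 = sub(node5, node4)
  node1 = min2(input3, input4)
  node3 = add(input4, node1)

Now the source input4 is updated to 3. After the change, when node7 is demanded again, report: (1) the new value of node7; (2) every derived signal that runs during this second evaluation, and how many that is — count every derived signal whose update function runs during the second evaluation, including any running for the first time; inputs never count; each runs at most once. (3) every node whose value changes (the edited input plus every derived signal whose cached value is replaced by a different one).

First evaluation (everything demanded from the output):
  node1 = min2(5, -5) = -5
  node3 = add(-5, -5) = -10
  node4 = max2(5, -5) = 5
  node5 = min2(5, -10) = -10
  node6 = sub(-10, 5) = -15
  node7 = min2(-15, 5) = -15

Propagation after the edit:
  node1: runs — input4 -5->3; result 3.
  node3: runs — input4 -5->3; node1 -5->3; result 6.
  node4: runs — node1 -5->3; result 5 (same value as before).
  node5: runs — node3 -10->6; result 5.
  node6: runs — node5 -10->5; result 0.
  node7: runs — node6 -15->0; result 0.

New value of node7: 0.
Derived signals that run: node1, node3, node4, node5, node6, node7 — 6 in total.
Values that change: input4, node1, node3, node5, node6, node7.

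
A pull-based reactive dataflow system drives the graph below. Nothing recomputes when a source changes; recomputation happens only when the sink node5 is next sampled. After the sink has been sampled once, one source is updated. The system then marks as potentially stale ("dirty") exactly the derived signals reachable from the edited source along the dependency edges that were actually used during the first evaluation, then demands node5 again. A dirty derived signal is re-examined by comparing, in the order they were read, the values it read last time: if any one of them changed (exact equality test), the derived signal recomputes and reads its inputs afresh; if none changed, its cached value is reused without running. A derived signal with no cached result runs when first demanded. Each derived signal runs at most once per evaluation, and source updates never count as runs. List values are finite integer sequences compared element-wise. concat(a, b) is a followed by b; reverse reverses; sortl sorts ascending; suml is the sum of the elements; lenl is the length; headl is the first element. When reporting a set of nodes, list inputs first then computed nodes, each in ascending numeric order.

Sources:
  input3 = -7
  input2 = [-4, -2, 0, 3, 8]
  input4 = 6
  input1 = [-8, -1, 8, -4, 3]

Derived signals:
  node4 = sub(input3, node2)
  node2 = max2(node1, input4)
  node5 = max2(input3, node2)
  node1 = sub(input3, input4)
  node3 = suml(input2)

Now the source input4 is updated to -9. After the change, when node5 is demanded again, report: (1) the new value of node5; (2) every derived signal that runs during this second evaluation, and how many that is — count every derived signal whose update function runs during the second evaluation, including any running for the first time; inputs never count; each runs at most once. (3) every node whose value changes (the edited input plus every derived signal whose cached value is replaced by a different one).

New value of node5: 2.
Derived signals that run: node1, node2, node5 — 3 in total.
Values that change: input4, node1, node2, node5.

First evaluation (everything demanded from the output):
  node1 = sub(-7, 6) = -13
  node2 = max2(-13, 6) = 6
  node5 = max2(-7, 6) = 6

Propagation after the edit:
  node1: runs — input4 6->-9; result 2.
  node2: runs — node1 -13->2; input4 6->-9; result 2.
  node5: runs — node2 6->2; result 2.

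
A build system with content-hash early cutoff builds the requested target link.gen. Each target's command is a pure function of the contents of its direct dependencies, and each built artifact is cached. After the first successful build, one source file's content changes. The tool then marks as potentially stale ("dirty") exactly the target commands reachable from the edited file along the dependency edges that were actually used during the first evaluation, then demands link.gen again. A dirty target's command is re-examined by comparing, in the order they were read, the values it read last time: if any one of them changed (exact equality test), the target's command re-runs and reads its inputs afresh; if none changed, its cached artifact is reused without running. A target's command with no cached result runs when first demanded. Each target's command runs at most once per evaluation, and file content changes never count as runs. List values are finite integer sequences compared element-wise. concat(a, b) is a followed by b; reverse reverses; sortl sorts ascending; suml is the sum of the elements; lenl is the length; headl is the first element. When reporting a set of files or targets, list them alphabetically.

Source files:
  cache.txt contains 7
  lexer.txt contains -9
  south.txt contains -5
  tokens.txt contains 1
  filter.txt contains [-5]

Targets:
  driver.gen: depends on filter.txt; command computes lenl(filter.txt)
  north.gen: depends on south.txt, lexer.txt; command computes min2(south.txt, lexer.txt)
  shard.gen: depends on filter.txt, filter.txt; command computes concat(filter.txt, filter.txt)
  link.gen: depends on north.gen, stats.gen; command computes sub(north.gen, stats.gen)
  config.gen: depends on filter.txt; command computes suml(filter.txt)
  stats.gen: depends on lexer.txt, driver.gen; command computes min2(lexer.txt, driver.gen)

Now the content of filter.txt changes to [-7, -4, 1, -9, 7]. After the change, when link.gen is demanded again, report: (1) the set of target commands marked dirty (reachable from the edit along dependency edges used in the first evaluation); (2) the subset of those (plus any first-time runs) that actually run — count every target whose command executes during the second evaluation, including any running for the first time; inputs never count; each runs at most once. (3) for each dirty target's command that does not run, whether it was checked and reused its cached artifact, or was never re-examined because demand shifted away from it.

Marked dirty: driver.gen, link.gen, stats.gen.
Target commands that run: driver.gen, stats.gen — 2 in total.
Checked but reused from cache: link.gen.
Key observation: the change is absorbed at stats.gen — it re-runs but produces the same value, and the output's value is unchanged.

First evaluation (everything demanded from the output):
  driver.gen = lenl([-5]) = 1
  north.gen = min2(-5, -9) = -9
  stats.gen = min2(-9, 1) = -9
  link.gen = sub(-9, -9) = 0

Propagation after the edit:
  driver.gen: runs — filter.txt [-5]->[-7, -4, 1, -9, 7]; result 5.
  stats.gen: runs — driver.gen 1->5; result -9 (same value as before).
  link.gen: checked — values it read are unchanged (north.gen unchanged, stats.gen unchanged); reused cached 0 without running.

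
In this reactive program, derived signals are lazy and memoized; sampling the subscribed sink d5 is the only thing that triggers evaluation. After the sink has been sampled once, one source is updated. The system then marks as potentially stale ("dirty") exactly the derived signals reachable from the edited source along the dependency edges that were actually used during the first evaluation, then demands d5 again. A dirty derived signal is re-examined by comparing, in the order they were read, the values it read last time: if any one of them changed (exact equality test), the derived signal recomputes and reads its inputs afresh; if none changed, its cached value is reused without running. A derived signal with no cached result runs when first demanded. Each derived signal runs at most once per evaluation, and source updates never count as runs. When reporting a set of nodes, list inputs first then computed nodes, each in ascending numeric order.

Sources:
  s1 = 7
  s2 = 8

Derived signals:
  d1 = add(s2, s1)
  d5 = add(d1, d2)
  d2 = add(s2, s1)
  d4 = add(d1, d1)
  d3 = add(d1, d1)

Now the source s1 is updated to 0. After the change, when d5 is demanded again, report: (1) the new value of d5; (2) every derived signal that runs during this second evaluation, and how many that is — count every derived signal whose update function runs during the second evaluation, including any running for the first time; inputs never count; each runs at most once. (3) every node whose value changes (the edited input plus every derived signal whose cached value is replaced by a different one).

Demanding d5 again yields 16.
3 derived signals run: d1, d2, d5.
The nodes whose values change: s1, d1, d2, d5.

First demand of the output computes:
  d1 = add(8, 7) = 15
  d2 = add(8, 7) = 15
  d5 = add(15, 15) = 30

After the edit, cleaning proceeds:
  d1: a read changed (s1 7->0) — executes, giving 8.
  d2: a read changed (s1 7->0) — executes, giving 8.
  d5: a read changed (d1 15->8; d2 15->8) — executes, giving 16.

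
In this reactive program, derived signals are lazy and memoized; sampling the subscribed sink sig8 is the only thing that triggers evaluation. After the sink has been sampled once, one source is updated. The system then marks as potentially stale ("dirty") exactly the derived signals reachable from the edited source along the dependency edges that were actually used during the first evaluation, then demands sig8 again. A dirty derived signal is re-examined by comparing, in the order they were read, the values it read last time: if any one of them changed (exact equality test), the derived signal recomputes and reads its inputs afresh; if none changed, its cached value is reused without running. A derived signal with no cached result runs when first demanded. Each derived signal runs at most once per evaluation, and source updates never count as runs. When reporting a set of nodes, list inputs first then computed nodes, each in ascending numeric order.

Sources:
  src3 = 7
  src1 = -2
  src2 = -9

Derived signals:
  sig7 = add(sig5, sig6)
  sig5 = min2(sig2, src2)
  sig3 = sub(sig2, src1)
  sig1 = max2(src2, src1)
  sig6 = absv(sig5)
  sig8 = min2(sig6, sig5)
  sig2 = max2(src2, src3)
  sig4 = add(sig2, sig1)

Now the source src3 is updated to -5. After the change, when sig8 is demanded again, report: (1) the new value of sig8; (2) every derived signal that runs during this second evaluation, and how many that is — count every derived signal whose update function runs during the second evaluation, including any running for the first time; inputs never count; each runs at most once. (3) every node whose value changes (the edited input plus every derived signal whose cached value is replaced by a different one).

Demanding sig8 again yields -9.
2 derived signals run: sig2, sig5.
The nodes whose values change: src3, sig2.
Note the absorption at sig5: it re-runs yet its value is the same, leaving the output's value untouched.

First demand of the output computes:
  sig2 = max2(-9, 7) = 7
  sig5 = min2(7, -9) = -9
  sig6 = absv(-9) = 9
  sig8 = min2(9, -9) = -9

After the edit, cleaning proceeds:
  sig2: a read changed (src3 7->-5) — executes, giving -5.
  sig5: a read changed (sig2 7->-5) — executes, giving -9 — identical to its old value.
  sig6: dirty, but its reads are unchanged (sig5 unchanged); cached 9 stands.
  sig8: dirty, but its reads are unchanged (sig6 unchanged, sig5 unchanged); cached -9 stands.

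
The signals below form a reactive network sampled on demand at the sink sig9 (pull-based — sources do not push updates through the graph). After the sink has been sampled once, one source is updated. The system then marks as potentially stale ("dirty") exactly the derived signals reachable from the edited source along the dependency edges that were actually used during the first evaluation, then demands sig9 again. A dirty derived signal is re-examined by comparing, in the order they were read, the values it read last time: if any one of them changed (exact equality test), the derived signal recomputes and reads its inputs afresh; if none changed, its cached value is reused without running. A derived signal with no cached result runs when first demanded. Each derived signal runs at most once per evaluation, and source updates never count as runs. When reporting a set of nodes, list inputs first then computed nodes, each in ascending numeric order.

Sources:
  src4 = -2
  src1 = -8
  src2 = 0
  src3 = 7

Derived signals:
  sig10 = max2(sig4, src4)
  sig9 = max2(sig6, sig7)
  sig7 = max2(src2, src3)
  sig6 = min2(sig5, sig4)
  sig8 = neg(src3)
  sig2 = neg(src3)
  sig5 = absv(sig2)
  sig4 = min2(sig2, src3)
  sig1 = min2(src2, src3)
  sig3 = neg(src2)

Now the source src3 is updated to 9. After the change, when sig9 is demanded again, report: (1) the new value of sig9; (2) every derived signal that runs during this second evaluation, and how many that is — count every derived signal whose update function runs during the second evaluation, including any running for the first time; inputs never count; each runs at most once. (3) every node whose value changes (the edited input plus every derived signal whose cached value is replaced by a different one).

sig9 now evaluates to 9.
Run set: sig2, sig4, sig5, sig6, sig7, sig9 (6 run).
Changed values: src3, sig2, sig4, sig5, sig6, sig7, sig9.

Initial pass — values computed on the first demand:
  sig2 = neg(7) = -7
  sig4 = min2(-7, 7) = -7
  sig5 = absv(-7) = 7
  sig6 = min2(7, -7) = -7
  sig7 = max2(0, 7) = 7
  sig9 = max2(-7, 7) = 7

Second demand — change propagation:
  sig2: re-runs because src3 7->9; new result -9.
  sig4: re-runs because sig2 -7->-9; src3 7->9; new result -9.
  sig5: re-runs because sig2 -7->-9; new result 9.
  sig6: re-runs because sig5 7->9; sig4 -7->-9; new result -9.
  sig7: re-runs because src3 7->9; new result 9.
  sig9: re-runs because sig6 -7->-9; sig7 7->9; new result 9.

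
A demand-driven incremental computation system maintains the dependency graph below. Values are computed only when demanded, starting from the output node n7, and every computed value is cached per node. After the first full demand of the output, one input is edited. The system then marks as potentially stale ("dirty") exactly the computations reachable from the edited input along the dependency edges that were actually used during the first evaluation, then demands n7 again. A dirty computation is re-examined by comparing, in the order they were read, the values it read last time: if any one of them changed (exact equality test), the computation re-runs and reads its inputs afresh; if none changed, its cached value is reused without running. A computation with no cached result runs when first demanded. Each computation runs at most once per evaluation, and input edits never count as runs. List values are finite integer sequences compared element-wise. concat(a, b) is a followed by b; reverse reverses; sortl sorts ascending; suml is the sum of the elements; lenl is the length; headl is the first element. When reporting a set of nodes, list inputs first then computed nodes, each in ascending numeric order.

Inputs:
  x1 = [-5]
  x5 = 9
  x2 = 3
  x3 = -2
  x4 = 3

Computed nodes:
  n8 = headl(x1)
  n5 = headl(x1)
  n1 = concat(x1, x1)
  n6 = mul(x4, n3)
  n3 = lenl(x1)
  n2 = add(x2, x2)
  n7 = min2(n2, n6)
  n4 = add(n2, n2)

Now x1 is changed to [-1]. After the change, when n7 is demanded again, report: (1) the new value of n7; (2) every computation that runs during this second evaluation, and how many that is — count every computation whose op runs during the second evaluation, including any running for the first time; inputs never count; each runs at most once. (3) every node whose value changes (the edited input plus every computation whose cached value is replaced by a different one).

New value of n7: 3.
Computations that run: n3 — 1 in total.
Values that change: x1.
Key observation: the change is absorbed at n3 — it re-runs but produces the same value, and the output's value is unchanged.

First evaluation (everything demanded from the output):
  n2 = add(3, 3) = 6
  n3 = lenl([-5]) = 1
  n6 = mul(3, 1) = 3
  n7 = min2(6, 3) = 3

Propagation after the edit:
  n3: runs — x1 [-5]->[-1]; result 1 (same value as before).
  n6: checked — values it read are unchanged (x4 unchanged, n3 unchanged); reused cached 3 without running.
  n7: checked — values it read are unchanged (n2 unchanged, n6 unchanged); reused cached 3 without running.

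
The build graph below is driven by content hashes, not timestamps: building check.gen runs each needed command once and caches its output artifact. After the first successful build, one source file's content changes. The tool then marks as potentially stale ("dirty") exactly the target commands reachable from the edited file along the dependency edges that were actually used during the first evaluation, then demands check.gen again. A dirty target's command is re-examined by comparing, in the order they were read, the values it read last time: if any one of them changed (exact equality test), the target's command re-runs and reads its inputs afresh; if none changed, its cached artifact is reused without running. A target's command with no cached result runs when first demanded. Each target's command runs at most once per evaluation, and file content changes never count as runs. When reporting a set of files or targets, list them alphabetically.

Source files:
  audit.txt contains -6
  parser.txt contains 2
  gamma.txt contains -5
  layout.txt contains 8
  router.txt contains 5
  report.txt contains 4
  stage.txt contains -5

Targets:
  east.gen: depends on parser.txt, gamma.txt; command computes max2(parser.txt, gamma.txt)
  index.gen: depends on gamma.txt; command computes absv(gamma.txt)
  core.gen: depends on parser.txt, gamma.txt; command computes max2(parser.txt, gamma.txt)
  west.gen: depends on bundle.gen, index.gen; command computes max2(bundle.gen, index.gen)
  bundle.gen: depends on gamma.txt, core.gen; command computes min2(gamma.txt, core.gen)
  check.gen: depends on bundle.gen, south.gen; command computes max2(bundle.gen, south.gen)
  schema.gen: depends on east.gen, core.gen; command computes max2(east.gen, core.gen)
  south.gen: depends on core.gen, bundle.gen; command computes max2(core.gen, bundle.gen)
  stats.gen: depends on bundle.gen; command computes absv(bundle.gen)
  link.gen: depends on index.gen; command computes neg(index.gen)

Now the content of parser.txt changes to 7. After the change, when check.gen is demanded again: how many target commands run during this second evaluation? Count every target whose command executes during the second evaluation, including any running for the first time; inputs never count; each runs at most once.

Run set: bundle.gen, check.gen, core.gen, south.gen (4 run).

Initial pass — values computed on the first demand:
  core.gen = max2(2, -5) = 2
  bundle.gen = min2(-5, 2) = -5
  south.gen = max2(2, -5) = 2
  check.gen = max2(-5, 2) = 2

Second demand — change propagation:
  core.gen: re-runs because parser.txt 2->7; new result 7.
  bundle.gen: re-runs because core.gen 2->7; new result -5 (unchanged).
  south.gen: re-runs because core.gen 2->7; new result 7.
  check.gen: re-runs because south.gen 2->7; new result 7.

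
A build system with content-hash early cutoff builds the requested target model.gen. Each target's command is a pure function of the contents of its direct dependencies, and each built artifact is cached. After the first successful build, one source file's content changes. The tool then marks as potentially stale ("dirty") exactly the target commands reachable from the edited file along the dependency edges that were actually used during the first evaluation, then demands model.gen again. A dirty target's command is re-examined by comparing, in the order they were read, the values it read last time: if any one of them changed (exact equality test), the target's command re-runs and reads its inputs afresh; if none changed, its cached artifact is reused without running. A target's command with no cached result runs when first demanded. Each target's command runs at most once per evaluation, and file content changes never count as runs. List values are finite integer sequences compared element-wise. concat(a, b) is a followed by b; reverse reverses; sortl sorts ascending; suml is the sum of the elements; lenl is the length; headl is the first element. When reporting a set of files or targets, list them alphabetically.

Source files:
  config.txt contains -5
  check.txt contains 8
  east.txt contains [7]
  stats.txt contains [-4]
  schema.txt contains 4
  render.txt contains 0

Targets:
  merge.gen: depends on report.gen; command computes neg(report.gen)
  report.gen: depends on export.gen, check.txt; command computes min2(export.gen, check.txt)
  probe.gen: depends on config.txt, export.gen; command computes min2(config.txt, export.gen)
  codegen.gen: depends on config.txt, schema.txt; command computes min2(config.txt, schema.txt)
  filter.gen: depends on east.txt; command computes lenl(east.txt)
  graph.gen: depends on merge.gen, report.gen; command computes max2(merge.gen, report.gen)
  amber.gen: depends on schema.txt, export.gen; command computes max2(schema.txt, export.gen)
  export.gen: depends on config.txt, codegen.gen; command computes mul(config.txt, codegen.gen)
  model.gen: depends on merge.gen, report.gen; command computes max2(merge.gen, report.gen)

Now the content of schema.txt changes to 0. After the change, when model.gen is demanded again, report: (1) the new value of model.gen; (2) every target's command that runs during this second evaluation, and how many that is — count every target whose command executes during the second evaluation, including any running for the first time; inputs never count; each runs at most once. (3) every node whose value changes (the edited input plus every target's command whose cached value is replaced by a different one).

New value of model.gen: 8.
Target commands that run: codegen.gen — 1 in total.
Values that change: schema.txt.
Key observation: the change is absorbed at codegen.gen — it re-runs but produces the same value, and the output's value is unchanged.

First evaluation (everything demanded from the output):
  codegen.gen = min2(-5, 4) = -5
  export.gen = mul(-5, -5) = 25
  report.gen = min2(25, 8) = 8
  merge.gen = neg(8) = -8
  model.gen = max2(-8, 8) = 8

Propagation after the edit:
  codegen.gen: runs — schema.txt 4->0; result -5 (same value as before).
  export.gen: checked — values it read are unchanged (config.txt unchanged, codegen.gen unchanged); reused cached 25 without running.
  report.gen: checked — values it read are unchanged (export.gen unchanged, check.txt unchanged); reused cached 8 without running.
  merge.gen: checked — values it read are unchanged (report.gen unchanged); reused cached -8 without running.
  model.gen: checked — values it read are unchanged (merge.gen unchanged, report.gen unchanged); reused cached 8 without running.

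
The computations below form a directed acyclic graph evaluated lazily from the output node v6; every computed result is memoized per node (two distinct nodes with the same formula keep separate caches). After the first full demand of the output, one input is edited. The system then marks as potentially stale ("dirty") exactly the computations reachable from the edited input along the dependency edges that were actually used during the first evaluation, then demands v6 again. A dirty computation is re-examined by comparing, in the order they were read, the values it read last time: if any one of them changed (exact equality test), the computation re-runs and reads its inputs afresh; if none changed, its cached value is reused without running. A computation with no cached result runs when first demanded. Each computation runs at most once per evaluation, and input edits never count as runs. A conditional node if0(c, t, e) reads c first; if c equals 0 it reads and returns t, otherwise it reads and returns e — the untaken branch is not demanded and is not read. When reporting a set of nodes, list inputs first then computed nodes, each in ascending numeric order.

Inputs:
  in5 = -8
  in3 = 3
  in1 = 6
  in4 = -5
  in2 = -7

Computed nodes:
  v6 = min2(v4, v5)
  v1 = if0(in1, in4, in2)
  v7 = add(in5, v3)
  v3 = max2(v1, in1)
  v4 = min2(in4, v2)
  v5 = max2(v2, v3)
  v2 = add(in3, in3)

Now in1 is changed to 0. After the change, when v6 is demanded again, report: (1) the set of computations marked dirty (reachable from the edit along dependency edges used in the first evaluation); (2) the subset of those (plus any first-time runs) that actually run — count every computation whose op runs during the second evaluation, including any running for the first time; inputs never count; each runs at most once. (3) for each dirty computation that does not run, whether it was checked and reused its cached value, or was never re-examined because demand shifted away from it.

The edit dirties: v1, v3, v5, v6.
3 computations run: v1, v3, v5.
Cache hits after checking: v6.
Note the absorption at v5: it re-runs yet its value is the same, leaving the output's value untouched.

First demand of the output computes:
  v1 = if0(in1=6 -> else branch in2) = -7
  v2 = add(3, 3) = 6
  v3 = max2(-7, 6) = 6
  v4 = min2(-5, 6) = -5
  v5 = max2(6, 6) = 6
  v6 = min2(-5, 6) = -5

After the edit, cleaning proceeds:
  v1: a read changed (in1 6->0) — executes, giving -5.
  v3: a read changed (v1 -7->-5; in1 6->0) — executes, giving 0.
  v5: a read changed (v3 6->0) — executes, giving 6 — identical to its old value.
  v6: dirty, but its reads are unchanged (v4 unchanged, v5 unchanged); cached -5 stands.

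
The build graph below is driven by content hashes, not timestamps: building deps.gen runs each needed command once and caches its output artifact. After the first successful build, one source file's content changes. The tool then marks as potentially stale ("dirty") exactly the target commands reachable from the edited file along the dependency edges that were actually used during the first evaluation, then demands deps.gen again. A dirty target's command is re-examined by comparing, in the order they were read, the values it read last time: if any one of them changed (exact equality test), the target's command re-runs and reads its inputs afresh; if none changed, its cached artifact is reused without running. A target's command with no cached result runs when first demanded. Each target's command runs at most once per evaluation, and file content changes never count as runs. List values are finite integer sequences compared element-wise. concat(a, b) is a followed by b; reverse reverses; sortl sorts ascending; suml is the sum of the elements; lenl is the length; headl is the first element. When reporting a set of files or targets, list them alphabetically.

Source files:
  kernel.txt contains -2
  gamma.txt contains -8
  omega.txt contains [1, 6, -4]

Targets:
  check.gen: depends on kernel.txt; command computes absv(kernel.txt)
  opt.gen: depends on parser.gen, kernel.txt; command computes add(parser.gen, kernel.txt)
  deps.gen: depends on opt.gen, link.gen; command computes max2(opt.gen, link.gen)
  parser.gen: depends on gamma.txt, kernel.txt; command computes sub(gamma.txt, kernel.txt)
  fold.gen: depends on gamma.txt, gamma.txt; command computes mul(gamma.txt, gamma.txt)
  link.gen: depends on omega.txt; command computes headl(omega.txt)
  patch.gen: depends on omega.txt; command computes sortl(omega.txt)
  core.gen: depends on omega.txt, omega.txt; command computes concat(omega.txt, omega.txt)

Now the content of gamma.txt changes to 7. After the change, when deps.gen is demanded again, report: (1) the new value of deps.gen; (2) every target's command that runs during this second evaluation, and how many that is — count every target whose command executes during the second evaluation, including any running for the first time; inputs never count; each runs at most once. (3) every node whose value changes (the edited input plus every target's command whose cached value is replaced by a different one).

Initial pass — values computed on the first demand:
  link.gen = headl([1, 6, -4]) = 1
  parser.gen = sub(-8, -2) = -6
  opt.gen = add(-6, -2) = -8
  deps.gen = max2(-8, 1) = 1

Second demand — change propagation:
  parser.gen: re-runs because gamma.txt -8->7; new result 9.
  opt.gen: re-runs because parser.gen -6->9; new result 7.
  deps.gen: re-runs because opt.gen -8->7; new result 7.

deps.gen now evaluates to 7.
Run set: deps.gen, opt.gen, parser.gen (3 run).
Changed values: deps.gen, gamma.txt, opt.gen, parser.gen.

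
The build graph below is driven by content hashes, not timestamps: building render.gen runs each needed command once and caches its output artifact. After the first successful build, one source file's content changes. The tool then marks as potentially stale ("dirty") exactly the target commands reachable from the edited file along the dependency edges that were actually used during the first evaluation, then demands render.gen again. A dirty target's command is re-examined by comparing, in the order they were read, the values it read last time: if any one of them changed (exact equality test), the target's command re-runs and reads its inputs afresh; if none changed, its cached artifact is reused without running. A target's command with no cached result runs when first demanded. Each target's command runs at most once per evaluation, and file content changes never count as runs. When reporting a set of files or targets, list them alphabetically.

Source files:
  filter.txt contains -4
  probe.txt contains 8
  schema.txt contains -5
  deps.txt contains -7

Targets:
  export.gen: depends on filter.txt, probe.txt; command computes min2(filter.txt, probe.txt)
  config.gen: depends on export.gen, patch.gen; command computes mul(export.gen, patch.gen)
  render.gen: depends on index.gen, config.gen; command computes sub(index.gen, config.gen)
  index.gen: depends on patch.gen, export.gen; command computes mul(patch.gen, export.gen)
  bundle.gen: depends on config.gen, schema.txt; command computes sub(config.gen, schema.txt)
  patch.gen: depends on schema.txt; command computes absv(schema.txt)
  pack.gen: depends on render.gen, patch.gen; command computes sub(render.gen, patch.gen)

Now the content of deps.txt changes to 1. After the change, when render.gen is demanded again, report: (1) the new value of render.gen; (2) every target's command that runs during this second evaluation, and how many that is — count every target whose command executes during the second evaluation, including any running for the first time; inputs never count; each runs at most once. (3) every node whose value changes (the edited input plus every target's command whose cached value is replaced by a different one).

render.gen now evaluates to 0.
Run set: none (0 run).
Changed values: deps.txt.
The important point: nothing the output needs ever reads deps.txt, so the edit is invisible to it.

Initial pass — values computed on the first demand:
  export.gen = min2(-4, 8) = -4
  patch.gen = absv(-5) = 5
  config.gen = mul(-4, 5) = -20
  index.gen = mul(5, -4) = -20
  render.gen = sub(-20, -20) = 0

Second demand — change propagation:
  no demanded computation ever read deps.txt, so the edit dirties nothing and nothing runs.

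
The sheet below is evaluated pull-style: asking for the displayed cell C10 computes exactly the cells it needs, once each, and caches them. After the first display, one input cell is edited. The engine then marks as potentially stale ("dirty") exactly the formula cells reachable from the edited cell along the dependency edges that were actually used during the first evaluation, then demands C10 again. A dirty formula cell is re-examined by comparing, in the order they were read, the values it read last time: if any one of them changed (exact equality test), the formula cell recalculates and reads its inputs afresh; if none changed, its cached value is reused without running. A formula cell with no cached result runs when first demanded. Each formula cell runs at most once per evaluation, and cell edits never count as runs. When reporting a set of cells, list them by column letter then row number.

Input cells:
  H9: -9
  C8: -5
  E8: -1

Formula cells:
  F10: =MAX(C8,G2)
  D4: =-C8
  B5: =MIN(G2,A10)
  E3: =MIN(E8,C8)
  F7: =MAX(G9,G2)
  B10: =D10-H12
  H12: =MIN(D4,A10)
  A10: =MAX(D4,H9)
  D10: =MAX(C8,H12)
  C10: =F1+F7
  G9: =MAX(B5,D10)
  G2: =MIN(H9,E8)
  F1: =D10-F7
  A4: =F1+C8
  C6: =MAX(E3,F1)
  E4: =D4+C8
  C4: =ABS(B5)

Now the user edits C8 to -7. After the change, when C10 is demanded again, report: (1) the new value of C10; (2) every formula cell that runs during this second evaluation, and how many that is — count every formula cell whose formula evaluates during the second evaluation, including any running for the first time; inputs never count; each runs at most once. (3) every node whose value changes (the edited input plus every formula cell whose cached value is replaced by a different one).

Demanding C10 again yields 7.
9 formula cells run: A10, B5, C10, D4, D10, F1, F7, G9, H12.
The nodes whose values change: A10, C8, C10, D4, D10, F7, G9, H12.

First demand of the output computes:
  D4 = -(-5) = 5
  A10 = MAX(5, -9) = 5
  G2 = MIN(-9, -1) = -9
  B5 = MIN(-9, 5) = -9
  H12 = MIN(5, 5) = 5
  D10 = MAX(-5, 5) = 5
  G9 = MAX(-9, 5) = 5
  F7 = MAX(5, -9) = 5
  F1 = 5 - 5 = 0
  C10 = 0 + 5 = 5

After the edit, cleaning proceeds:
  D4: a read changed (C8 -5->-7) — executes, giving 7.
  A10: a read changed (D4 5->7) — executes, giving 7.
  B5: a read changed (A10 5->7) — executes, giving -9 — identical to its old value.
  H12: a read changed (D4 5->7; A10 5->7) — executes, giving 7.
  D10: a read changed (C8 -5->-7; H12 5->7) — executes, giving 7.
  G9: a read changed (D10 5->7) — executes, giving 7.
  F7: a read changed (G9 5->7) — executes, giving 7.
  F1: a read changed (D10 5->7; F7 5->7) — executes, giving 0 — identical to its old value.
  C10: a read changed (F7 5->7) — executes, giving 7.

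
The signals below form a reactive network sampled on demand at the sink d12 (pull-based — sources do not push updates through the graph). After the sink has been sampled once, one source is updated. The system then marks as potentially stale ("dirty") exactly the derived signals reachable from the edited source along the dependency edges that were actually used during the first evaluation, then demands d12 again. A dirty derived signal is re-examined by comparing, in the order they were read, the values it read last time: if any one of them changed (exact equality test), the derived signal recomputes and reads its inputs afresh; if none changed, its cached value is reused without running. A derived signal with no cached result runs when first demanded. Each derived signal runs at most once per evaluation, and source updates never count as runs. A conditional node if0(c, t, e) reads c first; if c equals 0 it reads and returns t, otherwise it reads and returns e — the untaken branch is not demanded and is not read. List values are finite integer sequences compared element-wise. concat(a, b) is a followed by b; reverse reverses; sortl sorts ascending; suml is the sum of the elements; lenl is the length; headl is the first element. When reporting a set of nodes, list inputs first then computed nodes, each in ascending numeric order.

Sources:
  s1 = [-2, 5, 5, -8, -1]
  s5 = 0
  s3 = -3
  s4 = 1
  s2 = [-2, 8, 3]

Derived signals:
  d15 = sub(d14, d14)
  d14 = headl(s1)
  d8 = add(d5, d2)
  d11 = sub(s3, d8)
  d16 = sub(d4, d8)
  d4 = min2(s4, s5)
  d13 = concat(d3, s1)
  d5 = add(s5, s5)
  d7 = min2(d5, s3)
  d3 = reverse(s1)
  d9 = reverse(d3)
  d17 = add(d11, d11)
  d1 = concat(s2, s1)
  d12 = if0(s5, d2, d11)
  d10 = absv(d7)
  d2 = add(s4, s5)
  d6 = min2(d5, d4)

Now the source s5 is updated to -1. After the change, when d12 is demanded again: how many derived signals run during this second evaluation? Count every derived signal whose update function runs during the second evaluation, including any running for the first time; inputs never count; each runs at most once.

Initial pass — values computed on the first demand:
  d2 = add(1, 0) = 1
  d12 = if0(s5=0 -> then branch d2) = 1

Second demand — change propagation:
  d2: re-runs because s5 0->-1; new result 0.
  d5: newly demanded (no cache) — executes and yields -2.
  d8: newly demanded (no cache) — executes and yields -2.
  d11: newly demanded (no cache) — executes and yields -1.
  d12: re-runs because s5 0->-1; d2 1->0; new result -1.

The important point: the flipped condition pulls in fresh nodes; d5, d8, d11 run for the first time.

Run set: d2, d5, d8, d11, d12 (5 run).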